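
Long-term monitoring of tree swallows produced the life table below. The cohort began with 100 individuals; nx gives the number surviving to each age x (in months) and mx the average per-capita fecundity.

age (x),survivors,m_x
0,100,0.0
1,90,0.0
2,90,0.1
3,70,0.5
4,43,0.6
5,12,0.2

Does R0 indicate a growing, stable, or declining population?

lx = nx/n0 = nx/100: 1, 0.9, 0.9, 0.7, 0.43, 0.12
R0 = Σ lx·mx = 0 + 0 + 0.09 + 0.35 + 0.258 + 0.024 = 0.722
R0 < 1, so the population is declining.

declining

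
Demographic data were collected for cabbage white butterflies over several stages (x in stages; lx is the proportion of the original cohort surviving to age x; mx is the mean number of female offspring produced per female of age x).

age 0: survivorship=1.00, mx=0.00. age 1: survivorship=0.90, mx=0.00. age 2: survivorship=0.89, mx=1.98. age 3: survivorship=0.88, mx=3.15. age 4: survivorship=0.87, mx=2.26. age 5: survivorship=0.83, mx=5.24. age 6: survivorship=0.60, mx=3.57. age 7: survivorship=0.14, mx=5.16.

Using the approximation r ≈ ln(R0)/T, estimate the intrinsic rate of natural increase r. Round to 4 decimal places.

R0 = Σ lx·mx = 0 + 0 + 1.7622 + 2.772 + 1.9662 + 4.3492 + 2.142 + 0.7224 = 13.714
Σ x·lx·mx = 59.36; T = 59.36/13.714 = 4.32842…
r ≈ ln(R0)/T = ln(13.714)/4.32842… = 0.604936… → 0.6049

0.6049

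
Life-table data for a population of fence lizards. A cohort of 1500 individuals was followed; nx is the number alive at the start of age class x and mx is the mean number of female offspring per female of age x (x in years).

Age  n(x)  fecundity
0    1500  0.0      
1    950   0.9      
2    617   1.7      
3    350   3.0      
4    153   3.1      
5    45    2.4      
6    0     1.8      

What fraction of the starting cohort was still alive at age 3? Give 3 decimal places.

l_3 = n_3/n_0 = 350/1500 = 0.233333… → 0.233

0.233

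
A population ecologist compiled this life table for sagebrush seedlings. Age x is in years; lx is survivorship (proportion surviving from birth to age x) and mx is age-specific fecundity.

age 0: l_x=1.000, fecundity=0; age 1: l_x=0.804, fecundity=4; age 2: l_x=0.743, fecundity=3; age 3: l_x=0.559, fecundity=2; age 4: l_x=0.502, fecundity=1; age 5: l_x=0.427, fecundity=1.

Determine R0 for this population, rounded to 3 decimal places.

7.492

lx·mx by age: 0, 3.216, 2.229, 1.118, 0.502, 0.427
R0 = Σ lx·mx = 7.492 → 7.492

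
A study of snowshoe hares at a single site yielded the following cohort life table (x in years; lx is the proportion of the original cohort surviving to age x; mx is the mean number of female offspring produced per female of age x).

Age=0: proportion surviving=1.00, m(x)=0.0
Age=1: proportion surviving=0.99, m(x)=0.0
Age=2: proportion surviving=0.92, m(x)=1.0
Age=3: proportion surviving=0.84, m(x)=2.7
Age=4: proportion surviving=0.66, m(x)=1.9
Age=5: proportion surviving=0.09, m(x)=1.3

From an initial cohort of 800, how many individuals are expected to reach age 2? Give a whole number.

Expected survivors = N0 · l_2 = 800 × 0.92 = 736 → 736

736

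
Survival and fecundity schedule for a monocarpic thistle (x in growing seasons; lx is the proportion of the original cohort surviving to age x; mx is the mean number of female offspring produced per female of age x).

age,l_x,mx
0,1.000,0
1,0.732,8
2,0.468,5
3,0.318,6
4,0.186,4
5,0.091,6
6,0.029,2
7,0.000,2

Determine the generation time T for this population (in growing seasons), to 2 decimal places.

1.95

lx·mx: 0, 5.856, 2.34, 1.908, 0.744, 0.546, 0.058, 0 → R0 = 11.452
x·lx·mx: 0, 5.856, 4.68, 5.724, 2.976, 2.73, 0.348, 0 → Σ = 22.314
T = 22.314 / 11.452 = 1.948481… → 1.95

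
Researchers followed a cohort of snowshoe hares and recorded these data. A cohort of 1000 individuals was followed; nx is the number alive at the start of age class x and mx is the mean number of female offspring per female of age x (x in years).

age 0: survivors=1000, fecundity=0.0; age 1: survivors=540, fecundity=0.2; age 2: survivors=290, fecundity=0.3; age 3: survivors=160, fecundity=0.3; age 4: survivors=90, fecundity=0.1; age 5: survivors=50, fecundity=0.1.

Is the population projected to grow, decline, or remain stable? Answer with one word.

lx = nx/n0 = nx/1000: 1, 0.54, 0.29, 0.16, 0.09, 0.05
R0 = Σ lx·mx = 0 + 0.108 + 0.087 + 0.048 + 0.009 + 0.005 = 0.257
R0 < 1, so the population is declining.

declining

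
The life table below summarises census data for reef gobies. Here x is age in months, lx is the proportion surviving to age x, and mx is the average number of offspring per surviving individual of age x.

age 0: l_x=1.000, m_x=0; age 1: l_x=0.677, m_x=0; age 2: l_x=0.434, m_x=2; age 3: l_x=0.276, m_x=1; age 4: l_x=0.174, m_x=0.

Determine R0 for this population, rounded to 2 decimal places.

1.14

lx·mx by age: 0, 0, 0.868, 0.276, 0
R0 = Σ lx·mx = 1.144 → 1.14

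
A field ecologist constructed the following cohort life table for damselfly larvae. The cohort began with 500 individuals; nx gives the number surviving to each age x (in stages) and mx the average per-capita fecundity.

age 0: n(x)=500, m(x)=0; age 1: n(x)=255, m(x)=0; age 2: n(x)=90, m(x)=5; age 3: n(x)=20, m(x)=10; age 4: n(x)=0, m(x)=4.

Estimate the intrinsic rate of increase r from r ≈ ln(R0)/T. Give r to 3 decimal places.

0.114

lx = nx/n0 = nx/500: 1, 0.51, 0.18, 0.04, 0
R0 = Σ lx·mx = 0 + 0 + 0.9 + 0.4 + 0 = 1.3
Σ x·lx·mx = 3; T = 3/1.3 = 2.30769…
r ≈ ln(R0)/T = ln(1.3)/2.30769… = 0.11369… → 0.114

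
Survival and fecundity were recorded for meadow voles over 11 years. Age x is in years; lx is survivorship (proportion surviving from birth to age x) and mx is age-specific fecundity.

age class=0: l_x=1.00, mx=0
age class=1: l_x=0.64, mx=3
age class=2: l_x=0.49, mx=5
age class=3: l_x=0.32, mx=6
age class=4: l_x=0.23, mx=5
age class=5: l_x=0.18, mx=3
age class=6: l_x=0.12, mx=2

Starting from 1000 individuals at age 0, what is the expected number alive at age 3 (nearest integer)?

320

Expected survivors = N0 · l_3 = 1000 × 0.32 = 320 → 320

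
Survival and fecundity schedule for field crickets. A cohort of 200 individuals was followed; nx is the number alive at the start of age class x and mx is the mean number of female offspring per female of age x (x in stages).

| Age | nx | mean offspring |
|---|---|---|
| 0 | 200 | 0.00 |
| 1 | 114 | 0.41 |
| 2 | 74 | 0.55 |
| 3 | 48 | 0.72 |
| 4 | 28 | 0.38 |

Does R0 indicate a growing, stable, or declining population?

lx = nx/n0 = nx/200: 1, 0.57, 0.37, 0.24, 0.14
R0 = Σ lx·mx = 0 + 0.2337 + 0.2035 + 0.1728 + 0.0532 = 0.6632
R0 < 1, so the population is declining.

declining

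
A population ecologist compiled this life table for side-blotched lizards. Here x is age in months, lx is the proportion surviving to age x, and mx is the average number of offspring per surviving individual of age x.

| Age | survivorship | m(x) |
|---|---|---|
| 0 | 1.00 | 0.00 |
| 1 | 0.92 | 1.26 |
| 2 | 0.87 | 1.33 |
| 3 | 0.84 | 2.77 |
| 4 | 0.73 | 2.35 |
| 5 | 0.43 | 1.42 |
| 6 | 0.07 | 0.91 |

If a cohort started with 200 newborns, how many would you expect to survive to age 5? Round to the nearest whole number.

Expected survivors = N0 · l_5 = 200 × 0.43 = 86 → 86

86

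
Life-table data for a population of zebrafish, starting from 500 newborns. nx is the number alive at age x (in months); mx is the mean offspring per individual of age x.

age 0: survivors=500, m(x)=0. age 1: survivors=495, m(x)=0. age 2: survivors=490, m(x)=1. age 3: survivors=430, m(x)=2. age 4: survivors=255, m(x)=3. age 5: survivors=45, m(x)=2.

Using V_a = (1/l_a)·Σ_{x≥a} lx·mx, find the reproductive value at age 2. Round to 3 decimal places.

lx = nx/n0 = nx/500: 1, 0.99, 0.98, 0.86, 0.51, 0.09
lx·mx for x ≥ 2: 0.98, 1.72, 1.53, 0.18 → sum = 4.41
V_2 = 4.41 / l_2 = 4.41 / 0.98 = 4.5 → 4.500

4.500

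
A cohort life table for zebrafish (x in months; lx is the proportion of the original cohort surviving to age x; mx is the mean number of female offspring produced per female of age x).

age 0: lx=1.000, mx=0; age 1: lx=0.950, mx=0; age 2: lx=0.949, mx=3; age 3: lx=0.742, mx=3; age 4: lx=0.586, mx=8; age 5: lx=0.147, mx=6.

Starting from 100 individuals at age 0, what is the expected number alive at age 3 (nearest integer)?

Expected survivors = N0 · l_3 = 100 × 0.742 = 74.2 → 74

74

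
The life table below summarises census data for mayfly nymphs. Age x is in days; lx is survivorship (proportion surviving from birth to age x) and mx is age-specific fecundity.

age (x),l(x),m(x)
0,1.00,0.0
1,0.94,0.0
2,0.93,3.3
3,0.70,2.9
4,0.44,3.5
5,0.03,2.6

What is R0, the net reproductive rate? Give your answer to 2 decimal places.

lx·mx by age: 0, 0, 3.069, 2.03, 1.54, 0.078
R0 = Σ lx·mx = 6.717 → 6.72

6.72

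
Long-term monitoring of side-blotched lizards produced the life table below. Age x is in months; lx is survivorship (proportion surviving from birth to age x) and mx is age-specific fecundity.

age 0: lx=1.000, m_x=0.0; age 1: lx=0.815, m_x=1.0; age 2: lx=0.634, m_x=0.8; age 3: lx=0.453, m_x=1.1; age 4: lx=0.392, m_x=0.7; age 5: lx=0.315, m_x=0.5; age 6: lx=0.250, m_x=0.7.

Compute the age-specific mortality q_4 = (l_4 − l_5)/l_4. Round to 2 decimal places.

0.20

q_4 = (l_4 − l_5) / l_4 = (0.392 − 0.315) / 0.392
     = 0.077 / 0.392 = 0.196429… → 0.20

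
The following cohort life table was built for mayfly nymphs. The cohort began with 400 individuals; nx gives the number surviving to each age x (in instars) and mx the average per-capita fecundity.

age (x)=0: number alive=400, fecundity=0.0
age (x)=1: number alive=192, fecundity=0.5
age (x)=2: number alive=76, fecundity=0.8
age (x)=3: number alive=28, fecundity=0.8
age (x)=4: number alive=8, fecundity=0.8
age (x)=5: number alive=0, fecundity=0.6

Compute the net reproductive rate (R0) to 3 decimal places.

lx = nx/n0 = nx/400: 1, 0.48, 0.19, 0.07, 0.02, 0
lx·mx by age: 0, 0.24, 0.152, 0.056, 0.016, 0
R0 = Σ lx·mx = 0.464 → 0.464

0.464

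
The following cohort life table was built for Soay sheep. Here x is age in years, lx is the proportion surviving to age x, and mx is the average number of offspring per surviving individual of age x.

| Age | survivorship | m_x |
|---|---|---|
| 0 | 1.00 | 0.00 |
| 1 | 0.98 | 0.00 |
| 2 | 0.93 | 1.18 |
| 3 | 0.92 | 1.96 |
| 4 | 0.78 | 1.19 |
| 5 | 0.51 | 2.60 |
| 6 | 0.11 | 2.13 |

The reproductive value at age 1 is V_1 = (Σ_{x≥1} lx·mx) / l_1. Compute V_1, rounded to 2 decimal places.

5.50

lx·mx for x ≥ 1: 0, 1.0974, 1.8032, 0.9282, 1.326, 0.2343 → sum = 5.3891
V_1 = 5.3891 / l_1 = 5.3891 / 0.98 = 5.499082… → 5.50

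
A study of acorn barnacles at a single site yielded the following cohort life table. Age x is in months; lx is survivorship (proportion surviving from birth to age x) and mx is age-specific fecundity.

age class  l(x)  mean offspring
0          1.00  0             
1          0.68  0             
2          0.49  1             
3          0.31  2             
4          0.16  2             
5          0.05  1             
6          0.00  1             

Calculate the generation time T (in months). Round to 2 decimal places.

lx·mx: 0, 0, 0.49, 0.62, 0.32, 0.05, 0 → R0 = 1.48
x·lx·mx: 0, 0, 0.98, 1.86, 1.28, 0.25, 0 → Σ = 4.37
T = 4.37 / 1.48 = 2.952703… → 2.95

2.95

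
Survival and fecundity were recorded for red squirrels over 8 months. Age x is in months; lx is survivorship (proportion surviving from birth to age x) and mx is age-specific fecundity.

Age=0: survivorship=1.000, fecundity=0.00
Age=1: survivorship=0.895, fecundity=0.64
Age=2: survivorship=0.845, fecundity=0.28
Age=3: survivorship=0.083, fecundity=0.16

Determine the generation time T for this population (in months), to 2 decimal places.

lx·mx: 0, 0.5728, 0.2366, 0.01328 → R0 = 0.82268
x·lx·mx: 0, 0.5728, 0.4732, 0.03984 → Σ = 1.08584
T = 1.08584 / 0.82268 = 1.319881… → 1.32

1.32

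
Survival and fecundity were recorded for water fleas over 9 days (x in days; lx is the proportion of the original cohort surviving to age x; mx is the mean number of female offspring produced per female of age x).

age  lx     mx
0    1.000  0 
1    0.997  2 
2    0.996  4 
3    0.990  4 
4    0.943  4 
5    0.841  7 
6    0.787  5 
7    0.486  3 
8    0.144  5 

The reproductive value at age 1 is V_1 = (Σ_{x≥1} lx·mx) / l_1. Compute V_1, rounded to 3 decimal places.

25.787

lx·mx for x ≥ 1: 1.994, 3.984, 3.96, 3.772, 5.887, 3.935, 1.458, 0.72 → sum = 25.71
V_1 = 25.71 / l_1 = 25.71 / 0.997 = 25.787362… → 25.787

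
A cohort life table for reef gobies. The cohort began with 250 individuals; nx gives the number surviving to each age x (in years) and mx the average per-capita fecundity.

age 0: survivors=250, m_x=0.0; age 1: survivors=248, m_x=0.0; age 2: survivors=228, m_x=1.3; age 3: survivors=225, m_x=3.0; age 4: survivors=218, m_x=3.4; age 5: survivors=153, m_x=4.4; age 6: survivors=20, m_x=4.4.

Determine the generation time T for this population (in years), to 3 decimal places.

lx = nx/n0 = nx/250: 1, 0.992, 0.912, 0.9, 0.872, 0.612, 0.08
lx·mx: 0, 0, 1.1856, 2.7, 2.9648, 2.6928, 0.352 → R0 = 9.8952
x·lx·mx: 0, 0, 2.3712, 8.1, 11.8592, 13.464, 2.112 → Σ = 37.9064
T = 37.9064 / 9.8952 = 3.830787… → 3.831

3.831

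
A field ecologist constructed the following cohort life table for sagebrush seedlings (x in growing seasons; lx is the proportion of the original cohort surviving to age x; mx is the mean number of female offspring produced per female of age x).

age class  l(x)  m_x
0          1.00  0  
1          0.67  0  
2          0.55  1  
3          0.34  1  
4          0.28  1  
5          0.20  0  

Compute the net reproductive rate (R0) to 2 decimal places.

1.17

lx·mx by age: 0, 0, 0.55, 0.34, 0.28, 0
R0 = Σ lx·mx = 1.17 → 1.17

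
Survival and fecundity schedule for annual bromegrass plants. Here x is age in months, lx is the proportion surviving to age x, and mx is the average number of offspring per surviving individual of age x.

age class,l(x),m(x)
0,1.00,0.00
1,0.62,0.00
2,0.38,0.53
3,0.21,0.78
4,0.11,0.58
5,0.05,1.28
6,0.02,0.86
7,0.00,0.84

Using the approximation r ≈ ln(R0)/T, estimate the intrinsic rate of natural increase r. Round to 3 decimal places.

R0 = Σ lx·mx = 0 + 0 + 0.2014 + 0.1638 + 0.0638 + 0.064 + 0.0172 + 0 = 0.5102
Σ x·lx·mx = 1.5726; T = 1.5726/0.5102 = 3.08232…
r ≈ ln(R0)/T = ln(0.5102)/3.08232… = -0.21833… → -0.218

-0.218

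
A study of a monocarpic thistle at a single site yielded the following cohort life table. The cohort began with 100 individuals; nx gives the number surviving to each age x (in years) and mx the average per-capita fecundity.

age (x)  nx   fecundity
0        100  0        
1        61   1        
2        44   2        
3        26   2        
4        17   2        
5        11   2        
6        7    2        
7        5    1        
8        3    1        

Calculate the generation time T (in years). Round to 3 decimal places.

lx = nx/n0 = nx/100: 1, 0.61, 0.44, 0.26, 0.17, 0.11, 0.07, 0.05, 0.03
lx·mx: 0, 0.61, 0.88, 0.52, 0.34, 0.22, 0.14, 0.05, 0.03 → R0 = 2.79
x·lx·mx: 0, 0.61, 1.76, 1.56, 1.36, 1.1, 0.84, 0.35, 0.24 → Σ = 7.82
T = 7.82 / 2.79 = 2.802867… → 2.803

2.803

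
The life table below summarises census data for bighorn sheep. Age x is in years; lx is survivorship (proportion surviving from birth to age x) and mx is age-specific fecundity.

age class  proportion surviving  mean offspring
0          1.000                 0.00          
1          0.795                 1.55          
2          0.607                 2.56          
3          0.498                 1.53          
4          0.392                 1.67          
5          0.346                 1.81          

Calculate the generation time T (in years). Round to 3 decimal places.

lx·mx: 0, 1.23225, 1.55392, 0.76194, 0.65464, 0.62626 → R0 = 4.82901
x·lx·mx: 0, 1.23225, 3.10784, 2.28582, 2.61856, 3.1313 → Σ = 12.37577
T = 12.37577 / 4.82901 = 2.562797… → 2.563

2.563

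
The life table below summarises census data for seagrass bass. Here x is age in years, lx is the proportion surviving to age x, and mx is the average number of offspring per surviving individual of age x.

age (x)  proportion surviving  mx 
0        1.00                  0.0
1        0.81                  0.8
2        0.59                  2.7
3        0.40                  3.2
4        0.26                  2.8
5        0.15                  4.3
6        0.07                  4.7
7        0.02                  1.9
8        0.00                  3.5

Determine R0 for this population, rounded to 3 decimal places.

lx·mx by age: 0, 0.648, 1.593, 1.28, 0.728, 0.645, 0.329, 0.038, 0
R0 = Σ lx·mx = 5.261 → 5.261

5.261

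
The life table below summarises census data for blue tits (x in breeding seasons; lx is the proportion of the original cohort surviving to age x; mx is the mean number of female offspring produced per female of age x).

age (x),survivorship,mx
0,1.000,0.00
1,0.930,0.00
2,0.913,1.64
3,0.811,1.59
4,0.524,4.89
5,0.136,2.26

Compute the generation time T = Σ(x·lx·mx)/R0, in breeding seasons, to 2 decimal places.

3.30

lx·mx: 0, 0, 1.49732, 1.28949, 2.56236, 0.30736 → R0 = 5.65653
x·lx·mx: 0, 0, 2.99464, 3.86847, 10.24944, 1.5368 → Σ = 18.64935
T = 18.64935 / 5.65653 = 3.296959… → 3.30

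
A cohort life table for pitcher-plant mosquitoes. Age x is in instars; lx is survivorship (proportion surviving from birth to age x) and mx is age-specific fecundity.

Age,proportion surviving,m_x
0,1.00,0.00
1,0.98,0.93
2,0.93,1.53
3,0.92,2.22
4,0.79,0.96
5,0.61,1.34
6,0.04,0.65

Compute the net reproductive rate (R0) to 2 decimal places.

5.98

lx·mx by age: 0, 0.9114, 1.4229, 2.0424, 0.7584, 0.8174, 0.026
R0 = Σ lx·mx = 5.9785 → 5.98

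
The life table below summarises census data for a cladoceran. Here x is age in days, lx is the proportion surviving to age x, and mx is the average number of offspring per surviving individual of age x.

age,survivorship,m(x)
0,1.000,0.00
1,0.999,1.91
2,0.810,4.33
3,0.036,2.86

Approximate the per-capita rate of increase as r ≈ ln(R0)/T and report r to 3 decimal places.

1.021

R0 = Σ lx·mx = 0 + 1.90809 + 3.5073 + 0.10296 = 5.51835
Σ x·lx·mx = 9.23157; T = 9.23157/5.51835 = 1.67289…
r ≈ ln(R0)/T = ln(5.51835)/1.67289… = 1.02104… → 1.021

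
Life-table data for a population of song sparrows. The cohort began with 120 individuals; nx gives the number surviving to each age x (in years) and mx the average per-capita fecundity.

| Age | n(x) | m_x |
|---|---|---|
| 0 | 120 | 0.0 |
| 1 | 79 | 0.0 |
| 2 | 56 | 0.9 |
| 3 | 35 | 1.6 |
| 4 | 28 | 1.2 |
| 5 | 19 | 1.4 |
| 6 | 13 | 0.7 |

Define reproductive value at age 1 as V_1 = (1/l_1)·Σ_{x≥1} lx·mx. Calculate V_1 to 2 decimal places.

lx = nx/n0 = nx/120: 1, 0.65833…, 0.46667…, 0.29167…, 0.23333…, 0.15833…, 0.10833…
lx·mx for x ≥ 1: 0, 0.42…, 0.466667…, 0.28…, 0.221667…, 0.075833… → sum = 1.464167…
V_1 = 1.464167… / l_1 = 1.464167… / 0.658333… = 2.224051… → 2.22

2.22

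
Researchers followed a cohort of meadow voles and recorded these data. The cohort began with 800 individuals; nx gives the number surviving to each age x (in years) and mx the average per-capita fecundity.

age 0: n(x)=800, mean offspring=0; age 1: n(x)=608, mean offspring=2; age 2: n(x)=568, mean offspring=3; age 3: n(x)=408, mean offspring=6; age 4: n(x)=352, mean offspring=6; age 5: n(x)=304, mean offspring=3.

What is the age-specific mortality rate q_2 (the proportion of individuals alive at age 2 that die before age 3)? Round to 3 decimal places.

lx = nx/n0 = nx/800: 1, 0.76, 0.71, 0.51, 0.44, 0.38
q_2 = (l_2 − l_3) / l_2 = (0.71 − 0.51) / 0.71
     = 0.2 / 0.71 = 0.28169… → 0.282

0.282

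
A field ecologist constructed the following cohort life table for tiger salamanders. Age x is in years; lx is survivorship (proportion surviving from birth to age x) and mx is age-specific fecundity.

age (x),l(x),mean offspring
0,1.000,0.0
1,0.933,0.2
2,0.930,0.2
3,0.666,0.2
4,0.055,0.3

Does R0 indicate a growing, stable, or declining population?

declining

R0 = Σ lx·mx = 0 + 0.1866 + 0.186 + 0.1332 + 0.0165 = 0.5223
R0 < 1, so the population is declining.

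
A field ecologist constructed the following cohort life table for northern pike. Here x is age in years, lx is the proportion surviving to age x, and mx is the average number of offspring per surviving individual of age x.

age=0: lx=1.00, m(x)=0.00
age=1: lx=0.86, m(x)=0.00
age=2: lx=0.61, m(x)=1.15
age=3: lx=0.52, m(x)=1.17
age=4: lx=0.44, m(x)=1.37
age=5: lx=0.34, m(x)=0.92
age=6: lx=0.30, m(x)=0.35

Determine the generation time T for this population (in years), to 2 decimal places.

lx·mx: 0, 0, 0.7015, 0.6084, 0.6028, 0.3128, 0.105 → R0 = 2.3305
x·lx·mx: 0, 0, 1.403, 1.8252, 2.4112, 1.564, 0.63 → Σ = 7.8334
T = 7.8334 / 2.3305 = 3.361253… → 3.36

3.36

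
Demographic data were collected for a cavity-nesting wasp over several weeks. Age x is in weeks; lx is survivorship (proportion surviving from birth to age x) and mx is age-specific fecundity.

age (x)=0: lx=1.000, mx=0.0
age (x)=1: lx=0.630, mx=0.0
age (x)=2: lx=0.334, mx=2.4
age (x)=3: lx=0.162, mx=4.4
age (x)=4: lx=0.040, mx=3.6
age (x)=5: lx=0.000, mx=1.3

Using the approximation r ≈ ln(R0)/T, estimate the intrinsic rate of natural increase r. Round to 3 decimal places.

0.194

R0 = Σ lx·mx = 0 + 0 + 0.8016 + 0.7128 + 0.144 + 0 = 1.6584
Σ x·lx·mx = 4.3176; T = 4.3176/1.6584 = 2.60347…
r ≈ ln(R0)/T = ln(1.6584)/2.60347… = 0.1943… → 0.194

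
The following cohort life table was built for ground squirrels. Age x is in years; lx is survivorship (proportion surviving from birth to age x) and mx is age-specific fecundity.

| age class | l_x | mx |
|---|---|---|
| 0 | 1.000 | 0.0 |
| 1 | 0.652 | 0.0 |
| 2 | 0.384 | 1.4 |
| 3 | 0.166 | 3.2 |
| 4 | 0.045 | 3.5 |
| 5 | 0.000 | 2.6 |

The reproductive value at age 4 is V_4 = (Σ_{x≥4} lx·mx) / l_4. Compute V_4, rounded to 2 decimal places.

lx·mx for x ≥ 4: 0.1575, 0 → sum = 0.1575
V_4 = 0.1575 / l_4 = 0.1575 / 0.045 = 3.5 → 3.50

3.50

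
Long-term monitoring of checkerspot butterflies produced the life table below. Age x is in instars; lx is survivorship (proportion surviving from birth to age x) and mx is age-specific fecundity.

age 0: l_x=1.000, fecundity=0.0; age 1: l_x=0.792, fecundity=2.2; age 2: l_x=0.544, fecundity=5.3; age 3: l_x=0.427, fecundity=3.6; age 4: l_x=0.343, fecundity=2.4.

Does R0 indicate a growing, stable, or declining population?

growing

R0 = Σ lx·mx = 0 + 1.7424 + 2.8832 + 1.5372 + 0.8232 = 6.986
R0 > 1, so the population is growing.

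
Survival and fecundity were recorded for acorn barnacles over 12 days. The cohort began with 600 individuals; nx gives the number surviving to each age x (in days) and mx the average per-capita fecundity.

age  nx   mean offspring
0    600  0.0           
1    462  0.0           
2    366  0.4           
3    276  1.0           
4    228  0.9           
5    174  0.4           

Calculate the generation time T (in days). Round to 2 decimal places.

lx = nx/n0 = nx/600: 1, 0.77, 0.61, 0.46, 0.38, 0.29
lx·mx: 0, 0, 0.244, 0.46, 0.342, 0.116 → R0 = 1.162
x·lx·mx: 0, 0, 0.488, 1.38, 1.368, 0.58 → Σ = 3.816
T = 3.816 / 1.162 = 3.283993… → 3.28

3.28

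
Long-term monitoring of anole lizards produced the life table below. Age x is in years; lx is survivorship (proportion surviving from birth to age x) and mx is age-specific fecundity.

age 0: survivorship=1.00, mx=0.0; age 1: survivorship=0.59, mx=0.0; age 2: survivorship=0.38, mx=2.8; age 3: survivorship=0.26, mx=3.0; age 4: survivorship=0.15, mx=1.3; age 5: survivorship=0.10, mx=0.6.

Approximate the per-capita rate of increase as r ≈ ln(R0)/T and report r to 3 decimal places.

0.281

R0 = Σ lx·mx = 0 + 0 + 1.064 + 0.78 + 0.195 + 0.06 = 2.099
Σ x·lx·mx = 5.548; T = 5.548/2.099 = 2.64316…
r ≈ ln(R0)/T = ln(2.099)/2.64316… = 0.28052… → 0.281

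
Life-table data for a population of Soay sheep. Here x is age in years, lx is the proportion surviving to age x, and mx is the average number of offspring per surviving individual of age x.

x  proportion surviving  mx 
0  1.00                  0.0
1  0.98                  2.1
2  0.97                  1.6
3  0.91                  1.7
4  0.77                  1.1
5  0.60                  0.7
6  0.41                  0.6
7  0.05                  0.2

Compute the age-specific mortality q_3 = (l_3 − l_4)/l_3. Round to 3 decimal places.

q_3 = (l_3 − l_4) / l_3 = (0.91 − 0.77) / 0.91
     = 0.14 / 0.91 = 0.153846… → 0.154

0.154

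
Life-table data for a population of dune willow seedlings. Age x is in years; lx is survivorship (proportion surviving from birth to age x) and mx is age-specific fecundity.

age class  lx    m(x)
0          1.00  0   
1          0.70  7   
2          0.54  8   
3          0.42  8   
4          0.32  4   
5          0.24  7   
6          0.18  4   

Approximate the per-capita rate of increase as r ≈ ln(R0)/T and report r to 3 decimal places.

R0 = Σ lx·mx = 0 + 4.9 + 4.32 + 3.36 + 1.28 + 1.68 + 0.72 = 16.26
Σ x·lx·mx = 41.46; T = 41.46/16.26 = 2.54982…
r ≈ ln(R0)/T = ln(16.26)/2.54982… = 1.09369… → 1.094

1.094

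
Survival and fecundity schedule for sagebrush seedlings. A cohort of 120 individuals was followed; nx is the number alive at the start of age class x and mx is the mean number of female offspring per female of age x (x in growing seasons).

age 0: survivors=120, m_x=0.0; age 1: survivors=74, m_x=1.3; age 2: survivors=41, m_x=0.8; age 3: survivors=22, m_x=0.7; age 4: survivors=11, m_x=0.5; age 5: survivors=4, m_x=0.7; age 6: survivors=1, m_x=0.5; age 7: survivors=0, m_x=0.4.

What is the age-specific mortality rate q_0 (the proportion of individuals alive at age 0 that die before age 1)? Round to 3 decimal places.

lx = nx/n0 = nx/120: 1, 0.61667…, 0.34167…, 0.18333…, 0.09167…, 0.03333…, 0.00833…, 0
q_0 = (l_0 − l_1) / l_0 = (1 − 0.616667…) / 1
     = 0.383333… / 1 = 0.383333… → 0.383

0.383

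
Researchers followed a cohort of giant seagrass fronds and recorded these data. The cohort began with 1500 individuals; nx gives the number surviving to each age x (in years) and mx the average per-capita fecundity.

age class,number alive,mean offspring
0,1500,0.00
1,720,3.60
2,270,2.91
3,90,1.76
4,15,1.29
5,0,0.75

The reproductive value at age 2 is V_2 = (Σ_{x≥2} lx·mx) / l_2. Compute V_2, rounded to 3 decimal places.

3.568

lx = nx/n0 = nx/1500: 1, 0.48, 0.18, 0.06, 0.01, 0
lx·mx for x ≥ 2: 0.5238, 0.1056, 0.0129, 0 → sum = 0.6423
V_2 = 0.6423 / l_2 = 0.6423 / 0.18 = 3.568333… → 3.568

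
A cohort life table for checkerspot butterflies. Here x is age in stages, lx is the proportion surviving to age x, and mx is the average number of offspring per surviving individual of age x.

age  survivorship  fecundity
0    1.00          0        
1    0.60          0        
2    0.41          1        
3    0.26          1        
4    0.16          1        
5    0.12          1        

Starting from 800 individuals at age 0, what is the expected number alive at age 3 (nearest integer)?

208

Expected survivors = N0 · l_3 = 800 × 0.26 = 208 → 208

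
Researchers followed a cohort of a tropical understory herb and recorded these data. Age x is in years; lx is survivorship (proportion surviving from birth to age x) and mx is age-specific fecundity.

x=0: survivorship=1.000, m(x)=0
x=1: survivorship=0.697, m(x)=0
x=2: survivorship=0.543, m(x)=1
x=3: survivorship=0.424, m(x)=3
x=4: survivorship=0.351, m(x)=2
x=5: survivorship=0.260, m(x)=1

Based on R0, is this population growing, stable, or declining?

growing

R0 = Σ lx·mx = 0 + 0 + 0.543 + 1.272 + 0.702 + 0.26 = 2.777
R0 > 1, so the population is growing.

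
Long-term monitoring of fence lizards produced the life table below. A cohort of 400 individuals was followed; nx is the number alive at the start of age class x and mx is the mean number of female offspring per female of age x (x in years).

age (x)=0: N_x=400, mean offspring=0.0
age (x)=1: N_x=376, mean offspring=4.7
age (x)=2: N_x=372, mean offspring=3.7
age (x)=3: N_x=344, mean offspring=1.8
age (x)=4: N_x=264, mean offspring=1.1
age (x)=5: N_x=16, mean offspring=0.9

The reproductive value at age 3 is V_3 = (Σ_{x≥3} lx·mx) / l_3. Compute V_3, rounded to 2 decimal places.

2.69

lx = nx/n0 = nx/400: 1, 0.94, 0.93, 0.86, 0.66, 0.04
lx·mx for x ≥ 3: 1.548, 0.726, 0.036 → sum = 2.31
V_3 = 2.31 / l_3 = 2.31 / 0.86 = 2.686047… → 2.69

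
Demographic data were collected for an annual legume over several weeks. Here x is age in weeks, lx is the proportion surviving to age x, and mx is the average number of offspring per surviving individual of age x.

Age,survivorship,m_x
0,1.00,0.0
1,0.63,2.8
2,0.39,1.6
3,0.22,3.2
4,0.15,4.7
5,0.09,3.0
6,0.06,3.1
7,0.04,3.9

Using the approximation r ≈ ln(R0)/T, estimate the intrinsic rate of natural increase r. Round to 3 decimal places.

R0 = Σ lx·mx = 0 + 1.764 + 0.624 + 0.704 + 0.705 + 0.27 + 0.186 + 0.156 = 4.409
Σ x·lx·mx = 11.502; T = 11.502/4.409 = 2.60875…
r ≈ ln(R0)/T = ln(4.409)/2.60875… = 0.56872… → 0.569

0.569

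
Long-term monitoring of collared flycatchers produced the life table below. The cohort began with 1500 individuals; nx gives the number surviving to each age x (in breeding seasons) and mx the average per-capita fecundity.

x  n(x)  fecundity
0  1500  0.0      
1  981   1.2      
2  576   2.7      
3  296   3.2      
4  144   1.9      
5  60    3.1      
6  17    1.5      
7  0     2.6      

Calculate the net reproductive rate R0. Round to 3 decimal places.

lx = nx/n0 = nx/1500: 1, 0.654, 0.384, 0.19733…, 0.096, 0.04, 0.01133…, 0
lx·mx by age: 0, 0.7848, 1.0368, 0.631467…, 0.1824, 0.124, 0.017…, 0
R0 = Σ lx·mx = 2.776467… → 2.776

2.776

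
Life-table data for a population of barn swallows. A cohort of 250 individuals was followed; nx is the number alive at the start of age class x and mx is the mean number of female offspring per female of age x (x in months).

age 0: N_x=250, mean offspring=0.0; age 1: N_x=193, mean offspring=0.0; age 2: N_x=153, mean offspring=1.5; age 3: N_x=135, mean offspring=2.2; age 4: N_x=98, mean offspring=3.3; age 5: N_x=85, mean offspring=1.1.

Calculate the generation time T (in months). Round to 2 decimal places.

lx = nx/n0 = nx/250: 1, 0.772, 0.612, 0.54, 0.392, 0.34
lx·mx: 0, 0, 0.918, 1.188, 1.2936, 0.374 → R0 = 3.7736
x·lx·mx: 0, 0, 1.836, 3.564, 5.1744, 1.87 → Σ = 12.4444
T = 12.4444 / 3.7736 = 3.297753… → 3.30

3.30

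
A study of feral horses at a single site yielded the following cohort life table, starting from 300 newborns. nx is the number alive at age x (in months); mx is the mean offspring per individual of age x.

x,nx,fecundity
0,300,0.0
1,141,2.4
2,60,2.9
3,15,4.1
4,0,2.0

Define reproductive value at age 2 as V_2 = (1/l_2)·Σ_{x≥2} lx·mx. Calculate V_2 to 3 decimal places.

3.925

lx = nx/n0 = nx/300: 1, 0.47, 0.2, 0.05, 0
lx·mx for x ≥ 2: 0.58, 0.205, 0 → sum = 0.785
V_2 = 0.785 / l_2 = 0.785 / 0.2 = 3.925 → 3.925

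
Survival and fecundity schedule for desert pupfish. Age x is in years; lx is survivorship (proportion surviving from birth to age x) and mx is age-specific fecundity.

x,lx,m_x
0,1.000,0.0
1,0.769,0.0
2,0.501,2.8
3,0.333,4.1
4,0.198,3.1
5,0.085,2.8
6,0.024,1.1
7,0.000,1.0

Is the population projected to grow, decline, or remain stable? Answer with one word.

growing

R0 = Σ lx·mx = 0 + 0 + 1.4028 + 1.3653 + 0.6138 + 0.238 + 0.0264 + 0 = 3.6463
R0 > 1, so the population is growing.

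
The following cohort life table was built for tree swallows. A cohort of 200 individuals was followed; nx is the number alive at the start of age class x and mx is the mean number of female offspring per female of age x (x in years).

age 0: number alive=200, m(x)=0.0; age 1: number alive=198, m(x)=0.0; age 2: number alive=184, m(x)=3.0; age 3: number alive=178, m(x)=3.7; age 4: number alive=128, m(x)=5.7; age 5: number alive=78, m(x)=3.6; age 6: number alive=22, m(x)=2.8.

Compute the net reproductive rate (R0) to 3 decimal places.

lx = nx/n0 = nx/200: 1, 0.99, 0.92, 0.89, 0.64, 0.39, 0.11
lx·mx by age: 0, 0, 2.76, 3.293, 3.648, 1.404, 0.308
R0 = Σ lx·mx = 11.413 → 11.413

11.413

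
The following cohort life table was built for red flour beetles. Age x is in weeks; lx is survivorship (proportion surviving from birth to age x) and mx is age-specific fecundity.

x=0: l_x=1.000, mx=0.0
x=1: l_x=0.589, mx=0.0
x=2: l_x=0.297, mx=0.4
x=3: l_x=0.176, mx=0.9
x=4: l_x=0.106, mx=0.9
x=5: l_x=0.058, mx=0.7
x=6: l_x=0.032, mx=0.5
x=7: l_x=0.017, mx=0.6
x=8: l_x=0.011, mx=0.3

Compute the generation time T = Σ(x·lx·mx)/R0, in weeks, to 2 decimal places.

3.37

lx·mx: 0, 0, 0.1188, 0.1584, 0.0954, 0.0406, 0.016, 0.0102, 0.0033 → R0 = 0.4427
x·lx·mx: 0, 0, 0.2376, 0.4752, 0.3816, 0.203, 0.096, 0.0714, 0.0264 → Σ = 1.4912
T = 1.4912 / 0.4427 = 3.368421… → 3.37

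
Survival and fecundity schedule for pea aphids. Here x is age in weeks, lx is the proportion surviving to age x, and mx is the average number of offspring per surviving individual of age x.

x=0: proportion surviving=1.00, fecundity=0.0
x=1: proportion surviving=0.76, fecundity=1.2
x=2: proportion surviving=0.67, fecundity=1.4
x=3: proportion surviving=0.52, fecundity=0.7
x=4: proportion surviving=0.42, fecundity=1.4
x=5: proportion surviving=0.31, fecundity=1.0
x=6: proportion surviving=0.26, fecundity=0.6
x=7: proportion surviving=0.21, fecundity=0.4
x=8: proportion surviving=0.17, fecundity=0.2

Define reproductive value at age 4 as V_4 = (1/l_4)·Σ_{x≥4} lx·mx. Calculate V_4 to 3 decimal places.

lx·mx for x ≥ 4: 0.588, 0.31, 0.156, 0.084, 0.034 → sum = 1.172
V_4 = 1.172 / l_4 = 1.172 / 0.42 = 2.790476… → 2.790

2.790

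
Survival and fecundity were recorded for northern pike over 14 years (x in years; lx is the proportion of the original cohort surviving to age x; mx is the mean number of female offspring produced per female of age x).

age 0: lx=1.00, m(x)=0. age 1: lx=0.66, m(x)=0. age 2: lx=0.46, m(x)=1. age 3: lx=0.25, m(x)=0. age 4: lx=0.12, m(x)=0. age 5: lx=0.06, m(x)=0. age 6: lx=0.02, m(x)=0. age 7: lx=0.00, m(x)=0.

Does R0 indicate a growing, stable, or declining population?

declining

R0 = Σ lx·mx = 0 + 0 + 0.46 + 0 + 0 + 0 + 0 + 0 = 0.46
R0 < 1, so the population is declining.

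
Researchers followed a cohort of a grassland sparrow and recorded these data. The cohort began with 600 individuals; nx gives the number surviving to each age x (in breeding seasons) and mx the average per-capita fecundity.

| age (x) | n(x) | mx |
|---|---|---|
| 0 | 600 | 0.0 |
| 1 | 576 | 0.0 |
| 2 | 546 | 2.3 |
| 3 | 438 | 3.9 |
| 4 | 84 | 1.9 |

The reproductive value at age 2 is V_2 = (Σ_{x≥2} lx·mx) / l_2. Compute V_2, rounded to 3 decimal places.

5.721

lx = nx/n0 = nx/600: 1, 0.96, 0.91, 0.73, 0.14
lx·mx for x ≥ 2: 2.093, 2.847, 0.266 → sum = 5.206
V_2 = 5.206 / l_2 = 5.206 / 0.91 = 5.720879… → 5.721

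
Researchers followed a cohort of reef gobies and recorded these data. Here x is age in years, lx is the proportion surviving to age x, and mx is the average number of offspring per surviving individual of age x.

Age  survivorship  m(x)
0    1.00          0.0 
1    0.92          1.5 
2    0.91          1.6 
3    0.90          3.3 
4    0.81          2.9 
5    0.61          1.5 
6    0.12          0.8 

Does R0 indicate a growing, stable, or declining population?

R0 = Σ lx·mx = 0 + 1.38 + 1.456 + 2.97 + 2.349 + 0.915 + 0.096 = 9.166
R0 > 1, so the population is growing.

growing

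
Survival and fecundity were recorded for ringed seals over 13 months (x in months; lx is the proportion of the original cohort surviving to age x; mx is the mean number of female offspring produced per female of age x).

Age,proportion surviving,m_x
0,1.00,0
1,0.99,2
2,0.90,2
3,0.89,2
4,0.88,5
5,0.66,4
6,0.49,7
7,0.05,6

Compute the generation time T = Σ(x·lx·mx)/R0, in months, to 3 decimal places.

3.944

lx·mx: 0, 1.98, 1.8, 1.78, 4.4, 2.64, 3.43, 0.3 → R0 = 16.33
x·lx·mx: 0, 1.98, 3.6, 5.34, 17.6, 13.2, 20.58, 2.1 → Σ = 64.4
T = 64.4 / 16.33 = 3.943662… → 3.944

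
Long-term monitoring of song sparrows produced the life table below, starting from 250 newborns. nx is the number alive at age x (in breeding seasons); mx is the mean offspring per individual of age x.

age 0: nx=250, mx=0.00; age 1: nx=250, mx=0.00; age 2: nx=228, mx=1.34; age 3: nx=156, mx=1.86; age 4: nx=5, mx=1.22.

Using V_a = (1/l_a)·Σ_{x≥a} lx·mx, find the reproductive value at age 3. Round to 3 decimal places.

1.899

lx = nx/n0 = nx/250: 1, 1, 0.912, 0.624, 0.02
lx·mx for x ≥ 3: 1.16064, 0.0244 → sum = 1.18504
V_3 = 1.18504 / l_3 = 1.18504 / 0.624 = 1.899103… → 1.899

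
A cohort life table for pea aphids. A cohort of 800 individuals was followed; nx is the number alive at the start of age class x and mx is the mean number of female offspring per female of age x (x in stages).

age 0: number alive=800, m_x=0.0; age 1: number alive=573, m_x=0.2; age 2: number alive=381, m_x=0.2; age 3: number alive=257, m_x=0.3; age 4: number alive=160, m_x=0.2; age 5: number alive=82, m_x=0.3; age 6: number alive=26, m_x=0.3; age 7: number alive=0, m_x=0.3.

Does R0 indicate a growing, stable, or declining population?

declining

lx = nx/n0 = nx/800: 1, 0.71625, 0.47625, 0.32125, 0.2, 0.1025, 0.0325, 0
R0 = Σ lx·mx = 0 + 0.14325 + 0.09525 + 0.096375 + 0.04 + 0.03075 + 0.00975 + 0 = 0.415375
R0 < 1, so the population is declining.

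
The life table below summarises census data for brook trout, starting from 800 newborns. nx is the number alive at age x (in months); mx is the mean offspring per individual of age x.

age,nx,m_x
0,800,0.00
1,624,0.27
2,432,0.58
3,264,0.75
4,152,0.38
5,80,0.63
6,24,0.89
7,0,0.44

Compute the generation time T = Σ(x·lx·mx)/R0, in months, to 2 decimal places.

2.51

lx = nx/n0 = nx/800: 1, 0.78, 0.54, 0.33, 0.19, 0.1, 0.03, 0
lx·mx: 0, 0.2106, 0.3132, 0.2475, 0.0722, 0.063, 0.0267, 0 → R0 = 0.9332
x·lx·mx: 0, 0.2106, 0.6264, 0.7425, 0.2888, 0.315, 0.1602, 0 → Σ = 2.3435
T = 2.3435 / 0.9332 = 2.511252… → 2.51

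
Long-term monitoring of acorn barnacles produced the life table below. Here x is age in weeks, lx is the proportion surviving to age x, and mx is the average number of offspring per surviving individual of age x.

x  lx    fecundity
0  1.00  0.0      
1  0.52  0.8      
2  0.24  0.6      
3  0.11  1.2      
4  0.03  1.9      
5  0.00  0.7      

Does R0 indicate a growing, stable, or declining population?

declining

R0 = Σ lx·mx = 0 + 0.416 + 0.144 + 0.132 + 0.057 + 0 = 0.749
R0 < 1, so the population is declining.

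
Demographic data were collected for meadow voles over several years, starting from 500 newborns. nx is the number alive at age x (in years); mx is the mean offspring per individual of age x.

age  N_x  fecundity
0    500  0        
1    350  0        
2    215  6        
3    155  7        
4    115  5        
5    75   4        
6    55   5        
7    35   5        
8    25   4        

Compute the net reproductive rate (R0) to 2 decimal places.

lx = nx/n0 = nx/500: 1, 0.7, 0.43, 0.31, 0.23, 0.15, 0.11, 0.07, 0.05
lx·mx by age: 0, 0, 2.58, 2.17, 1.15, 0.6, 0.55, 0.35, 0.2
R0 = Σ lx·mx = 7.6 → 7.60

7.60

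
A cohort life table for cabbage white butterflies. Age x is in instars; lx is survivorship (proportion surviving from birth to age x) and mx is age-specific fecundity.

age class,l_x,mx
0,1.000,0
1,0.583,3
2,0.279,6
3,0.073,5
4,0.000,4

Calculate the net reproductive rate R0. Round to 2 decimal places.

lx·mx by age: 0, 1.749, 1.674, 0.365, 0
R0 = Σ lx·mx = 3.788 → 3.79

3.79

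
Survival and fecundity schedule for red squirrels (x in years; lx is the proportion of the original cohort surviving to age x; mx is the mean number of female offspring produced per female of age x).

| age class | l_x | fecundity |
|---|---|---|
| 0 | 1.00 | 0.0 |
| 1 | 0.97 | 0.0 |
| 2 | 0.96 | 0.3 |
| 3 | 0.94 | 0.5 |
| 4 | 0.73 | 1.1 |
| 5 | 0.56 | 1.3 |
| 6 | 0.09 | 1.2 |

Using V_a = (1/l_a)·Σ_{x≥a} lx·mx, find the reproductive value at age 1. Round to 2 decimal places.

2.47

lx·mx for x ≥ 1: 0, 0.288, 0.47, 0.803, 0.728, 0.108 → sum = 2.397
V_1 = 2.397 / l_1 = 2.397 / 0.97 = 2.471134… → 2.47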